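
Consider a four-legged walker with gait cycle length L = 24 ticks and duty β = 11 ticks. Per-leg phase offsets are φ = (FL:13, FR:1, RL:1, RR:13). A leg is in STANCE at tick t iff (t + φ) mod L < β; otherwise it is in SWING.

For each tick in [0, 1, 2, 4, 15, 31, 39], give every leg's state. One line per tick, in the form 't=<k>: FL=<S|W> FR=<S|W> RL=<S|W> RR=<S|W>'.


t=0: phase=(13,1,1,13) vs β=11 → FL=W FR=S RL=S RR=W
t=1: phase=(14,2,2,14) vs β=11 → FL=W FR=S RL=S RR=W
t=2: phase=(15,3,3,15) vs β=11 → FL=W FR=S RL=S RR=W
t=4: phase=(17,5,5,17) vs β=11 → FL=W FR=S RL=S RR=W
t=15: phase=(4,16,16,4) vs β=11 → FL=S FR=W RL=W RR=S
t=31: phase=(20,8,8,20) vs β=11 → FL=W FR=S RL=S RR=W
t=39: phase=(4,16,16,4) vs β=11 → FL=S FR=W RL=W RR=S

t=0: FL=W FR=S RL=S RR=W
t=1: FL=W FR=S RL=S RR=W
t=2: FL=W FR=S RL=S RR=W
t=4: FL=W FR=S RL=S RR=W
t=15: FL=S FR=W RL=W RR=S
t=31: FL=W FR=S RL=S RR=W
t=39: FL=S FR=W RL=W RR=S


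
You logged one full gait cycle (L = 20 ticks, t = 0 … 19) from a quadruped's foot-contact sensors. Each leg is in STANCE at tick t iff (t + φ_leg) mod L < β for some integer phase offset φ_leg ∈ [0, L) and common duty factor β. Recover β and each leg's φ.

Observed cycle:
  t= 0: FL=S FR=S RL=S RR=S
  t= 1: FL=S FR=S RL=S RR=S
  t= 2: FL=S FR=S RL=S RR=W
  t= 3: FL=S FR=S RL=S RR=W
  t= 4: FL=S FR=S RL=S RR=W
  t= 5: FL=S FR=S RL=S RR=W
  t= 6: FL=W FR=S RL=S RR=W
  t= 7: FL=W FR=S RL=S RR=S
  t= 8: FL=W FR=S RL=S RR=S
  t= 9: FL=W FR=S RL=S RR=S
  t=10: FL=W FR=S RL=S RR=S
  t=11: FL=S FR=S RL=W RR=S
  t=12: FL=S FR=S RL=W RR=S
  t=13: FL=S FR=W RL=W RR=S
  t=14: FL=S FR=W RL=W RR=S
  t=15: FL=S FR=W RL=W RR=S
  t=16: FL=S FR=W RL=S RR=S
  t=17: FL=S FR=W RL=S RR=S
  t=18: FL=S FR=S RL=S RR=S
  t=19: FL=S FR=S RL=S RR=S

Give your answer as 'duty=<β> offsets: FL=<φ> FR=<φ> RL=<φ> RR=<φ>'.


duty=15 offsets: FL=9 FR=2 RL=4 RR=13

duty β = stance ticks per leg = 15
FL: stance ticks = 15; W→S at t=11 → φ=9
FR: stance ticks = 15; W→S at t=18 → φ=2
RL: stance ticks = 15; W→S at t=16 → φ=4
RR: stance ticks = 15; W→S at t=7 → φ=13


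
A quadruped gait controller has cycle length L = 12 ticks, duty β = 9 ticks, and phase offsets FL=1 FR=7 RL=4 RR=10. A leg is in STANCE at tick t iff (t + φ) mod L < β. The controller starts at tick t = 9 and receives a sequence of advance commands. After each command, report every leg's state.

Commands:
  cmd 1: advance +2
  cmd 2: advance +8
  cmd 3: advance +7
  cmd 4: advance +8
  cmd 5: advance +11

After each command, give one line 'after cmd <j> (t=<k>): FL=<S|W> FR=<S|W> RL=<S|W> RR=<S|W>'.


start t=9: FL=W FR=S RL=S RR=S
cmd 1: advance +2 → t=11, phase=(0,6,3,9) → FL=S FR=S RL=S RR=W
cmd 2: advance +8 → t=19, phase=(8,2,11,5) → FL=S FR=S RL=W RR=S
cmd 3: advance +7 → t=26, phase=(3,9,6,0) → FL=S FR=W RL=S RR=S
cmd 4: advance +8 → t=34, phase=(11,5,2,8) → FL=W FR=S RL=S RR=S
cmd 5: advance +11 → t=45, phase=(10,4,1,7) → FL=W FR=S RL=S RR=S

after cmd 1 (t=11): FL=S FR=S RL=S RR=W
after cmd 2 (t=19): FL=S FR=S RL=W RR=S
after cmd 3 (t=26): FL=S FR=W RL=S RR=S
after cmd 4 (t=34): FL=W FR=S RL=S RR=S
after cmd 5 (t=45): FL=W FR=S RL=S RR=S


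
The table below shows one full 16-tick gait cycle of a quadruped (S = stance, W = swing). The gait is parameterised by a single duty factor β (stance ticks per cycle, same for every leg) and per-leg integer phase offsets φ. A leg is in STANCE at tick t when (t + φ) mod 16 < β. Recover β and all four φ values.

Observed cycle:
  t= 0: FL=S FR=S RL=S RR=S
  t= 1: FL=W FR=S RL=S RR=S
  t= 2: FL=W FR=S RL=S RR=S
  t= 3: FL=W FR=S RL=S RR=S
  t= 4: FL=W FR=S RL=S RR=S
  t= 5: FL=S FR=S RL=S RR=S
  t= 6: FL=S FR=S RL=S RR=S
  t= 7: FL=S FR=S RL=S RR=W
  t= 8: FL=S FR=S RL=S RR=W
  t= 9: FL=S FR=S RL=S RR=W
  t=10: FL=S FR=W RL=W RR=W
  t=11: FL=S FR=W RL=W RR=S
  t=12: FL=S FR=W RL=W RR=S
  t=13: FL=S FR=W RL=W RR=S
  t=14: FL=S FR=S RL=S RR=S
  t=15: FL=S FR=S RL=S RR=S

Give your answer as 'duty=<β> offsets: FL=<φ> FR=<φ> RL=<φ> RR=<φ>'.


duty=12 offsets: FL=11 FR=2 RL=2 RR=5

duty β = stance ticks per leg = 12
FL: stance ticks = 12; W→S at t=5 → φ=11
FR: stance ticks = 12; W→S at t=14 → φ=2
RL: stance ticks = 12; W→S at t=14 → φ=2
RR: stance ticks = 12; W→S at t=11 → φ=5


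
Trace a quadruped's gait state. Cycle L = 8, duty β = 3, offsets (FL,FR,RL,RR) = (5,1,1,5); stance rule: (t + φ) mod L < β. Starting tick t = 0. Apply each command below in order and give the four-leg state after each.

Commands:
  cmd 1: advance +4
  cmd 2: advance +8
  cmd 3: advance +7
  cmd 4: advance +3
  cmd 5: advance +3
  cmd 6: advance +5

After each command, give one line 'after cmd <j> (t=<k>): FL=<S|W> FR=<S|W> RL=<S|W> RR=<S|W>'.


start t=0: FL=W FR=S RL=S RR=W
cmd 1: advance +4 → t=4, phase=(1,5,5,1) → FL=S FR=W RL=W RR=S
cmd 2: advance +8 → t=12, phase=(1,5,5,1) → FL=S FR=W RL=W RR=S
cmd 3: advance +7 → t=19, phase=(0,4,4,0) → FL=S FR=W RL=W RR=S
cmd 4: advance +3 → t=22, phase=(3,7,7,3) → FL=W FR=W RL=W RR=W
cmd 5: advance +3 → t=25, phase=(6,2,2,6) → FL=W FR=S RL=S RR=W
cmd 6: advance +5 → t=30, phase=(3,7,7,3) → FL=W FR=W RL=W RR=W

after cmd 1 (t=4): FL=S FR=W RL=W RR=S
after cmd 2 (t=12): FL=S FR=W RL=W RR=S
after cmd 3 (t=19): FL=S FR=W RL=W RR=S
after cmd 4 (t=22): FL=W FR=W RL=W RR=W
after cmd 5 (t=25): FL=W FR=S RL=S RR=W
after cmd 6 (t=30): FL=W FR=W RL=W RR=W


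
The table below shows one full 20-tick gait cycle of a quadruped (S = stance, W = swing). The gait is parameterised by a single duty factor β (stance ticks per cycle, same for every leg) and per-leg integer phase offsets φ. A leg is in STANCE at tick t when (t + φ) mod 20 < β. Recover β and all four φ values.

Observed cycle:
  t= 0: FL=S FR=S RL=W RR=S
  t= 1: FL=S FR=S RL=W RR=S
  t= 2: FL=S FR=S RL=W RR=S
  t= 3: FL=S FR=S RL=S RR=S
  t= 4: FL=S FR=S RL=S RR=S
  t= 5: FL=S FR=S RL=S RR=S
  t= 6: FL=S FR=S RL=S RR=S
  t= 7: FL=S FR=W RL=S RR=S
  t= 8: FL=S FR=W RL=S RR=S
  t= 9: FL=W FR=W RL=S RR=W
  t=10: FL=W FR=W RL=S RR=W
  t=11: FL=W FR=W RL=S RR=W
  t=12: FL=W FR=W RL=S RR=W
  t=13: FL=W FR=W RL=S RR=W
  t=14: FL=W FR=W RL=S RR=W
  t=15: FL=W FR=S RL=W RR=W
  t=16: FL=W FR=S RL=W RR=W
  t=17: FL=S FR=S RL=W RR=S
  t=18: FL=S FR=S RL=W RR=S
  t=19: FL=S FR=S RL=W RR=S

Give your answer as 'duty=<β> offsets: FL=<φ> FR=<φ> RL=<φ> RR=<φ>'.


duty β = stance ticks per leg = 12
FL: stance ticks = 12; W→S at t=17 → φ=3
FR: stance ticks = 12; W→S at t=15 → φ=5
RL: stance ticks = 12; W→S at t=3 → φ=17
RR: stance ticks = 12; W→S at t=17 → φ=3

duty=12 offsets: FL=3 FR=5 RL=17 RR=3


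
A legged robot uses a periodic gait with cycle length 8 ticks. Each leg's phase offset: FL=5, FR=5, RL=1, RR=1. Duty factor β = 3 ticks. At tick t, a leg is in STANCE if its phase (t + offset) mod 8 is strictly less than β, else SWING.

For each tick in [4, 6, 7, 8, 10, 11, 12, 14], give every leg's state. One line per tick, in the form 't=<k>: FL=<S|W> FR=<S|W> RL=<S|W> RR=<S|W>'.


t=4: phase=(1,1,5,5) vs β=3 → FL=S FR=S RL=W RR=W
t=6: phase=(3,3,7,7) vs β=3 → FL=W FR=W RL=W RR=W
t=7: phase=(4,4,0,0) vs β=3 → FL=W FR=W RL=S RR=S
t=8: phase=(5,5,1,1) vs β=3 → FL=W FR=W RL=S RR=S
t=10: phase=(7,7,3,3) vs β=3 → FL=W FR=W RL=W RR=W
t=11: phase=(0,0,4,4) vs β=3 → FL=S FR=S RL=W RR=W
t=12: phase=(1,1,5,5) vs β=3 → FL=S FR=S RL=W RR=W
t=14: phase=(3,3,7,7) vs β=3 → FL=W FR=W RL=W RR=W

t=4: FL=S FR=S RL=W RR=W
t=6: FL=W FR=W RL=W RR=W
t=7: FL=W FR=W RL=S RR=S
t=8: FL=W FR=W RL=S RR=S
t=10: FL=W FR=W RL=W RR=W
t=11: FL=S FR=S RL=W RR=W
t=12: FL=S FR=S RL=W RR=W
t=14: FL=W FR=W RL=W RR=W


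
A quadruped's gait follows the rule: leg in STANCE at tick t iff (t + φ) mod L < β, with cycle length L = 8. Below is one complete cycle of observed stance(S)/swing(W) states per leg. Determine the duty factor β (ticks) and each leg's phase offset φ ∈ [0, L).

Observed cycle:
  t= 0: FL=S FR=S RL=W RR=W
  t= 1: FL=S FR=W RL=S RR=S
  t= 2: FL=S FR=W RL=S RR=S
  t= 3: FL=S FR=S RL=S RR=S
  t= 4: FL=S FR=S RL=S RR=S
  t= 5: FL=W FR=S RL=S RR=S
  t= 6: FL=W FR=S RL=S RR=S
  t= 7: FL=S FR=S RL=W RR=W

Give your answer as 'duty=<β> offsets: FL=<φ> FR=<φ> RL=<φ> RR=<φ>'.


duty=6 offsets: FL=1 FR=5 RL=7 RR=7

duty β = stance ticks per leg = 6
FL: stance ticks = 6; W→S at t=7 → φ=1
FR: stance ticks = 6; W→S at t=3 → φ=5
RL: stance ticks = 6; W→S at t=1 → φ=7
RR: stance ticks = 6; W→S at t=1 → φ=7


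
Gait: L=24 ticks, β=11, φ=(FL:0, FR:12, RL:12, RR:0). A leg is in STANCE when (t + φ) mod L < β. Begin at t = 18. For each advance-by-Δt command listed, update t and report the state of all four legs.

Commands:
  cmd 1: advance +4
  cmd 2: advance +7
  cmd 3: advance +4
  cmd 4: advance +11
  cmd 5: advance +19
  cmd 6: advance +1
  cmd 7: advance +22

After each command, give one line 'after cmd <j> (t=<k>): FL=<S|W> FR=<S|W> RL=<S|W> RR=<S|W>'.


after cmd 1 (t=22): FL=W FR=S RL=S RR=W
after cmd 2 (t=29): FL=S FR=W RL=W RR=S
after cmd 3 (t=33): FL=S FR=W RL=W RR=S
after cmd 4 (t=44): FL=W FR=S RL=S RR=W
after cmd 5 (t=63): FL=W FR=S RL=S RR=W
after cmd 6 (t=64): FL=W FR=S RL=S RR=W
after cmd 7 (t=86): FL=W FR=S RL=S RR=W

start t=18: FL=W FR=S RL=S RR=W
cmd 1: advance +4 → t=22, phase=(22,10,10,22) → FL=W FR=S RL=S RR=W
cmd 2: advance +7 → t=29, phase=(5,17,17,5) → FL=S FR=W RL=W RR=S
cmd 3: advance +4 → t=33, phase=(9,21,21,9) → FL=S FR=W RL=W RR=S
cmd 4: advance +11 → t=44, phase=(20,8,8,20) → FL=W FR=S RL=S RR=W
cmd 5: advance +19 → t=63, phase=(15,3,3,15) → FL=W FR=S RL=S RR=W
cmd 6: advance +1 → t=64, phase=(16,4,4,16) → FL=W FR=S RL=S RR=W
cmd 7: advance +22 → t=86, phase=(14,2,2,14) → FL=W FR=S RL=S RR=W


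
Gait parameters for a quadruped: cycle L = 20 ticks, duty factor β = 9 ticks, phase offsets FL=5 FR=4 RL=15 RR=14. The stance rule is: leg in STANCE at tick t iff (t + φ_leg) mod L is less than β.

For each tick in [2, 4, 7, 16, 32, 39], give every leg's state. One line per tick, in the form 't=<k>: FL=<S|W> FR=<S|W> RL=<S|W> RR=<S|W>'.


t=2: phase=(7,6,17,16) vs β=9 → FL=S FR=S RL=W RR=W
t=4: phase=(9,8,19,18) vs β=9 → FL=W FR=S RL=W RR=W
t=7: phase=(12,11,2,1) vs β=9 → FL=W FR=W RL=S RR=S
t=16: phase=(1,0,11,10) vs β=9 → FL=S FR=S RL=W RR=W
t=32: phase=(17,16,7,6) vs β=9 → FL=W FR=W RL=S RR=S
t=39: phase=(4,3,14,13) vs β=9 → FL=S FR=S RL=W RR=W

t=2: FL=S FR=S RL=W RR=W
t=4: FL=W FR=S RL=W RR=W
t=7: FL=W FR=W RL=S RR=S
t=16: FL=S FR=S RL=W RR=W
t=32: FL=W FR=W RL=S RR=S
t=39: FL=S FR=S RL=W RR=W


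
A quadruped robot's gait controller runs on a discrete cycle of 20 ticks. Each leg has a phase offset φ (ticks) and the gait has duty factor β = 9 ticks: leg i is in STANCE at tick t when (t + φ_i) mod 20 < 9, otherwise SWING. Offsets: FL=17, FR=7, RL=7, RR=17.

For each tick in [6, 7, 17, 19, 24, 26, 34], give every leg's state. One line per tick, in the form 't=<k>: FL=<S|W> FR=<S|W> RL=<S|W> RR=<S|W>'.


t=6: FL=S FR=W RL=W RR=S
t=7: FL=S FR=W RL=W RR=S
t=17: FL=W FR=S RL=S RR=W
t=19: FL=W FR=S RL=S RR=W
t=24: FL=S FR=W RL=W RR=S
t=26: FL=S FR=W RL=W RR=S
t=34: FL=W FR=S RL=S RR=W

t=6: phase=(3,13,13,3) vs β=9 → FL=S FR=W RL=W RR=S
t=7: phase=(4,14,14,4) vs β=9 → FL=S FR=W RL=W RR=S
t=17: phase=(14,4,4,14) vs β=9 → FL=W FR=S RL=S RR=W
t=19: phase=(16,6,6,16) vs β=9 → FL=W FR=S RL=S RR=W
t=24: phase=(1,11,11,1) vs β=9 → FL=S FR=W RL=W RR=S
t=26: phase=(3,13,13,3) vs β=9 → FL=S FR=W RL=W RR=S
t=34: phase=(11,1,1,11) vs β=9 → FL=W FR=S RL=S RR=W


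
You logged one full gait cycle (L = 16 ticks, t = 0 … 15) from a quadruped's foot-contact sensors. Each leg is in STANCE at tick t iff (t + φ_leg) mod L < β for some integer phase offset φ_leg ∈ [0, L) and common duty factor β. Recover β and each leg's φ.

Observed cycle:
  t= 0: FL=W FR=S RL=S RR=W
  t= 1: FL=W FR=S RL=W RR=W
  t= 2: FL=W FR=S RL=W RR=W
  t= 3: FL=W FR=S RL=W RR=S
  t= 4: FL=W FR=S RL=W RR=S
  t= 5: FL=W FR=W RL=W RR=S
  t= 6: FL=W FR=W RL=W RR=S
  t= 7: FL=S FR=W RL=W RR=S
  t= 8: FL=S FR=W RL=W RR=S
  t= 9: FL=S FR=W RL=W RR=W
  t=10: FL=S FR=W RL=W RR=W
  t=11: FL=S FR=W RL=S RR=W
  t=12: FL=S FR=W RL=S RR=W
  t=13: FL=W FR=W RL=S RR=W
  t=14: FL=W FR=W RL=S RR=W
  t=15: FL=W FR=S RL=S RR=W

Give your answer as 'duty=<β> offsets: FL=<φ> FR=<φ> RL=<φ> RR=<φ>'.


duty β = stance ticks per leg = 6
FL: stance ticks = 6; W→S at t=7 → φ=9
FR: stance ticks = 6; W→S at t=15 → φ=1
RL: stance ticks = 6; W→S at t=11 → φ=5
RR: stance ticks = 6; W→S at t=3 → φ=13

duty=6 offsets: FL=9 FR=1 RL=5 RR=13


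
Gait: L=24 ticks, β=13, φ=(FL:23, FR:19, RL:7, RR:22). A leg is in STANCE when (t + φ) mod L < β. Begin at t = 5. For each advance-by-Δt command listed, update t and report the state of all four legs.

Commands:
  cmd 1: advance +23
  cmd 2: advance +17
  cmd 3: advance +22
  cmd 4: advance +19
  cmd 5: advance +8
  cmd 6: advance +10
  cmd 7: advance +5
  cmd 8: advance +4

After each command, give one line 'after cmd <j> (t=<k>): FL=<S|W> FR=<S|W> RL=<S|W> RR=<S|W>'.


after cmd 1 (t=28): FL=S FR=W RL=S RR=S
after cmd 2 (t=45): FL=W FR=W RL=S RR=W
after cmd 3 (t=67): FL=W FR=W RL=S RR=W
after cmd 4 (t=86): FL=W FR=S RL=W RR=S
after cmd 5 (t=94): FL=W FR=W RL=S RR=W
after cmd 6 (t=104): FL=S FR=S RL=W RR=S
after cmd 7 (t=109): FL=S FR=S RL=W RR=S
after cmd 8 (t=113): FL=W FR=S RL=S RR=W

start t=5: FL=S FR=S RL=S RR=S
cmd 1: advance +23 → t=28, phase=(3,23,11,2) → FL=S FR=W RL=S RR=S
cmd 2: advance +17 → t=45, phase=(20,16,4,19) → FL=W FR=W RL=S RR=W
cmd 3: advance +22 → t=67, phase=(18,14,2,17) → FL=W FR=W RL=S RR=W
cmd 4: advance +19 → t=86, phase=(13,9,21,12) → FL=W FR=S RL=W RR=S
cmd 5: advance +8 → t=94, phase=(21,17,5,20) → FL=W FR=W RL=S RR=W
cmd 6: advance +10 → t=104, phase=(7,3,15,6) → FL=S FR=S RL=W RR=S
cmd 7: advance +5 → t=109, phase=(12,8,20,11) → FL=S FR=S RL=W RR=S
cmd 8: advance +4 → t=113, phase=(16,12,0,15) → FL=W FR=S RL=S RR=W


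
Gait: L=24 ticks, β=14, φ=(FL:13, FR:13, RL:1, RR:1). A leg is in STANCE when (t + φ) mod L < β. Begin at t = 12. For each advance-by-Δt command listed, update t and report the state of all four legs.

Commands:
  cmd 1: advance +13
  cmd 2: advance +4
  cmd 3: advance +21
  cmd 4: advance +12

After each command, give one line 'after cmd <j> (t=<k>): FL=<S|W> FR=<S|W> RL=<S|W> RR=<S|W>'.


after cmd 1 (t=25): FL=W FR=W RL=S RR=S
after cmd 2 (t=29): FL=W FR=W RL=S RR=S
after cmd 3 (t=50): FL=W FR=W RL=S RR=S
after cmd 4 (t=62): FL=S FR=S RL=W RR=W

start t=12: FL=S FR=S RL=S RR=S
cmd 1: advance +13 → t=25, phase=(14,14,2,2) → FL=W FR=W RL=S RR=S
cmd 2: advance +4 → t=29, phase=(18,18,6,6) → FL=W FR=W RL=S RR=S
cmd 3: advance +21 → t=50, phase=(15,15,3,3) → FL=W FR=W RL=S RR=S
cmd 4: advance +12 → t=62, phase=(3,3,15,15) → FL=S FR=S RL=W RR=W


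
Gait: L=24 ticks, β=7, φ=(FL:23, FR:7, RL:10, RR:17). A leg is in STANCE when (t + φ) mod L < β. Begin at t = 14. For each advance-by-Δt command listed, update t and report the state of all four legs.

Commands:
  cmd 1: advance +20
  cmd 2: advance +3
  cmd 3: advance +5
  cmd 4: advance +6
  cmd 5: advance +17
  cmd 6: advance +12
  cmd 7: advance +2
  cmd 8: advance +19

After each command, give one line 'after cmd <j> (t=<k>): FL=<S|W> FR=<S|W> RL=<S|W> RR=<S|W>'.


start t=14: FL=W FR=W RL=S RR=W
cmd 1: advance +20 → t=34, phase=(9,17,20,3) → FL=W FR=W RL=W RR=S
cmd 2: advance +3 → t=37, phase=(12,20,23,6) → FL=W FR=W RL=W RR=S
cmd 3: advance +5 → t=42, phase=(17,1,4,11) → FL=W FR=S RL=S RR=W
cmd 4: advance +6 → t=48, phase=(23,7,10,17) → FL=W FR=W RL=W RR=W
cmd 5: advance +17 → t=65, phase=(16,0,3,10) → FL=W FR=S RL=S RR=W
cmd 6: advance +12 → t=77, phase=(4,12,15,22) → FL=S FR=W RL=W RR=W
cmd 7: advance +2 → t=79, phase=(6,14,17,0) → FL=S FR=W RL=W RR=S
cmd 8: advance +19 → t=98, phase=(1,9,12,19) → FL=S FR=W RL=W RR=W

after cmd 1 (t=34): FL=W FR=W RL=W RR=S
after cmd 2 (t=37): FL=W FR=W RL=W RR=S
after cmd 3 (t=42): FL=W FR=S RL=S RR=W
after cmd 4 (t=48): FL=W FR=W RL=W RR=W
after cmd 5 (t=65): FL=W FR=S RL=S RR=W
after cmd 6 (t=77): FL=S FR=W RL=W RR=W
after cmd 7 (t=79): FL=S FR=W RL=W RR=S
after cmd 8 (t=98): FL=S FR=W RL=W RR=W


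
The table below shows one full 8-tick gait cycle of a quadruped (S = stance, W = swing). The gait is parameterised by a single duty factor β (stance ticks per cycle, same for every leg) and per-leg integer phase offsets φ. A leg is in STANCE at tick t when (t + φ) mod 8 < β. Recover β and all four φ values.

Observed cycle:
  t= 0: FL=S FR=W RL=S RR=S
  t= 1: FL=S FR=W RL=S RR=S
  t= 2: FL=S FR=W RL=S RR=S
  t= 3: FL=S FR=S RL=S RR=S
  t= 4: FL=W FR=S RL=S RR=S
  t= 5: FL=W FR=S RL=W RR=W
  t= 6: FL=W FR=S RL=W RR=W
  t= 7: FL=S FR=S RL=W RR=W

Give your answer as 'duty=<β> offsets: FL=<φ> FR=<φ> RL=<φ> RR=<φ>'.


duty=5 offsets: FL=1 FR=5 RL=0 RR=0

duty β = stance ticks per leg = 5
FL: stance ticks = 5; W→S at t=7 → φ=1
FR: stance ticks = 5; W→S at t=3 → φ=5
RL: stance ticks = 5; W→S at t=0 → φ=0
RR: stance ticks = 5; W→S at t=0 → φ=0


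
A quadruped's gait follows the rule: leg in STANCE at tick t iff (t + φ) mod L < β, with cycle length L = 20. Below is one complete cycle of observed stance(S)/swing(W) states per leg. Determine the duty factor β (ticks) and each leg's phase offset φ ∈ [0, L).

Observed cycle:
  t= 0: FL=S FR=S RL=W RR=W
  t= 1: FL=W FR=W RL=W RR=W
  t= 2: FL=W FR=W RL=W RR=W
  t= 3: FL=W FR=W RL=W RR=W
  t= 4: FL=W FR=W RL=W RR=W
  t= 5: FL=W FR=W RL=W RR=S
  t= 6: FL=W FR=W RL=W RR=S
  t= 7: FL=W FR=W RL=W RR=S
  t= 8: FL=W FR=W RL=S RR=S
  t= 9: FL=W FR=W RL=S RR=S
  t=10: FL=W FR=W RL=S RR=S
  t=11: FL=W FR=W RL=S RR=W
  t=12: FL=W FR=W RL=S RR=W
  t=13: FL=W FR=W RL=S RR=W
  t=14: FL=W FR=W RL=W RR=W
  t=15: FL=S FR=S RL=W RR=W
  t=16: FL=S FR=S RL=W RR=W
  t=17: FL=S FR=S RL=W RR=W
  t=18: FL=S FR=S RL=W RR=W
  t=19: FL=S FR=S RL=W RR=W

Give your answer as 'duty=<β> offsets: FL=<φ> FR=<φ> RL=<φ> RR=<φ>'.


duty=6 offsets: FL=5 FR=5 RL=12 RR=15

duty β = stance ticks per leg = 6
FL: stance ticks = 6; W→S at t=15 → φ=5
FR: stance ticks = 6; W→S at t=15 → φ=5
RL: stance ticks = 6; W→S at t=8 → φ=12
RR: stance ticks = 6; W→S at t=5 → φ=15


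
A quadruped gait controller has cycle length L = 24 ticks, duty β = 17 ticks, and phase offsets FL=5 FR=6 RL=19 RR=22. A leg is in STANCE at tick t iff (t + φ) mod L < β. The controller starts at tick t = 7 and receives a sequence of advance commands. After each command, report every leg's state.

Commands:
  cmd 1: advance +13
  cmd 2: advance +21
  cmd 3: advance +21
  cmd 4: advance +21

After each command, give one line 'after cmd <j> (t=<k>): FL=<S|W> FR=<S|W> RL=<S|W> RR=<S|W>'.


start t=7: FL=S FR=S RL=S RR=S
cmd 1: advance +13 → t=20, phase=(1,2,15,18) → FL=S FR=S RL=S RR=W
cmd 2: advance +21 → t=41, phase=(22,23,12,15) → FL=W FR=W RL=S RR=S
cmd 3: advance +21 → t=62, phase=(19,20,9,12) → FL=W FR=W RL=S RR=S
cmd 4: advance +21 → t=83, phase=(16,17,6,9) → FL=S FR=W RL=S RR=S

after cmd 1 (t=20): FL=S FR=S RL=S RR=W
after cmd 2 (t=41): FL=W FR=W RL=S RR=S
after cmd 3 (t=62): FL=W FR=W RL=S RR=S
after cmd 4 (t=83): FL=S FR=W RL=S RR=S


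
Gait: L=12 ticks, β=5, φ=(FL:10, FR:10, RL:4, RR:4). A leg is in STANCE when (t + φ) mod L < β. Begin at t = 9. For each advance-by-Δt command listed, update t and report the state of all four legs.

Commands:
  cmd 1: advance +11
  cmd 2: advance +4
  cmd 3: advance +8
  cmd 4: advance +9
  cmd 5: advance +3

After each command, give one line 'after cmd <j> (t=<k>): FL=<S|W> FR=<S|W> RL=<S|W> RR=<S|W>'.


start t=9: FL=W FR=W RL=S RR=S
cmd 1: advance +11 → t=20, phase=(6,6,0,0) → FL=W FR=W RL=S RR=S
cmd 2: advance +4 → t=24, phase=(10,10,4,4) → FL=W FR=W RL=S RR=S
cmd 3: advance +8 → t=32, phase=(6,6,0,0) → FL=W FR=W RL=S RR=S
cmd 4: advance +9 → t=41, phase=(3,3,9,9) → FL=S FR=S RL=W RR=W
cmd 5: advance +3 → t=44, phase=(6,6,0,0) → FL=W FR=W RL=S RR=S

after cmd 1 (t=20): FL=W FR=W RL=S RR=S
after cmd 2 (t=24): FL=W FR=W RL=S RR=S
after cmd 3 (t=32): FL=W FR=W RL=S RR=S
after cmd 4 (t=41): FL=S FR=S RL=W RR=W
after cmd 5 (t=44): FL=W FR=W RL=S RR=S


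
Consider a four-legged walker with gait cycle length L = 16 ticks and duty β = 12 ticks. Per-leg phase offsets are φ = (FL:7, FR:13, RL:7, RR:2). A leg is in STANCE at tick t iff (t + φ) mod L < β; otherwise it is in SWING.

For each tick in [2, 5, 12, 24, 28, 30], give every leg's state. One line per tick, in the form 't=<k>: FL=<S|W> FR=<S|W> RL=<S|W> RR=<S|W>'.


t=2: phase=(9,15,9,4) vs β=12 → FL=S FR=W RL=S RR=S
t=5: phase=(12,2,12,7) vs β=12 → FL=W FR=S RL=W RR=S
t=12: phase=(3,9,3,14) vs β=12 → FL=S FR=S RL=S RR=W
t=24: phase=(15,5,15,10) vs β=12 → FL=W FR=S RL=W RR=S
t=28: phase=(3,9,3,14) vs β=12 → FL=S FR=S RL=S RR=W
t=30: phase=(5,11,5,0) vs β=12 → FL=S FR=S RL=S RR=S

t=2: FL=S FR=W RL=S RR=S
t=5: FL=W FR=S RL=W RR=S
t=12: FL=S FR=S RL=S RR=W
t=24: FL=W FR=S RL=W RR=S
t=28: FL=S FR=S RL=S RR=W
t=30: FL=S FR=S RL=S RR=S


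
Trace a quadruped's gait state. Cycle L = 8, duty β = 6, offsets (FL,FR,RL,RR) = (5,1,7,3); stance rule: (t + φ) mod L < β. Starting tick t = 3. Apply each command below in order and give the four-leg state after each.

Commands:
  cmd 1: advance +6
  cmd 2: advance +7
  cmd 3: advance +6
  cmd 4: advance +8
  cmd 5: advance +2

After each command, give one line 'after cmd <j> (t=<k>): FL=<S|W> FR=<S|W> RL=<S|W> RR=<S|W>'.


after cmd 1 (t=9): FL=W FR=S RL=S RR=S
after cmd 2 (t=16): FL=S FR=S RL=W RR=S
after cmd 3 (t=22): FL=S FR=W RL=S RR=S
after cmd 4 (t=30): FL=S FR=W RL=S RR=S
after cmd 5 (t=32): FL=S FR=S RL=W RR=S

start t=3: FL=S FR=S RL=S RR=W
cmd 1: advance +6 → t=9, phase=(6,2,0,4) → FL=W FR=S RL=S RR=S
cmd 2: advance +7 → t=16, phase=(5,1,7,3) → FL=S FR=S RL=W RR=S
cmd 3: advance +6 → t=22, phase=(3,7,5,1) → FL=S FR=W RL=S RR=S
cmd 4: advance +8 → t=30, phase=(3,7,5,1) → FL=S FR=W RL=S RR=S
cmd 5: advance +2 → t=32, phase=(5,1,7,3) → FL=S FR=S RL=W RR=S


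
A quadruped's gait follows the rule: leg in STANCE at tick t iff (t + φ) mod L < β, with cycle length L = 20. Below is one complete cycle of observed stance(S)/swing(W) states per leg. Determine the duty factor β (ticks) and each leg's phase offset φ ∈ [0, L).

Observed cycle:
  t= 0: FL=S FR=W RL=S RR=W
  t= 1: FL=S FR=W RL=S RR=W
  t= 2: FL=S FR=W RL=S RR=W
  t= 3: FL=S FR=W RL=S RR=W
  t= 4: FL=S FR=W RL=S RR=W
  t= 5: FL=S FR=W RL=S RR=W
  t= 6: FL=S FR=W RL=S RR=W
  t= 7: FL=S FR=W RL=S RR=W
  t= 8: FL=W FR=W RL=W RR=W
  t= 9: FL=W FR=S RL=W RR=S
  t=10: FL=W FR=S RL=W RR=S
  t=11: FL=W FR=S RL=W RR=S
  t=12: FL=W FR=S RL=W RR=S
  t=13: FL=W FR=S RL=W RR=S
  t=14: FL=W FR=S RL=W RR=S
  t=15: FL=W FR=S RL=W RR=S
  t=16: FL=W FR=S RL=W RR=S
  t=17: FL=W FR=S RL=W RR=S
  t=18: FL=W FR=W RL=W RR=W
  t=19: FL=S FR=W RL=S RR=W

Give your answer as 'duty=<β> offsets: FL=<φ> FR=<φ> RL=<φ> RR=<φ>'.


duty=9 offsets: FL=1 FR=11 RL=1 RR=11

duty β = stance ticks per leg = 9
FL: stance ticks = 9; W→S at t=19 → φ=1
FR: stance ticks = 9; W→S at t=9 → φ=11
RL: stance ticks = 9; W→S at t=19 → φ=1
RR: stance ticks = 9; W→S at t=9 → φ=11


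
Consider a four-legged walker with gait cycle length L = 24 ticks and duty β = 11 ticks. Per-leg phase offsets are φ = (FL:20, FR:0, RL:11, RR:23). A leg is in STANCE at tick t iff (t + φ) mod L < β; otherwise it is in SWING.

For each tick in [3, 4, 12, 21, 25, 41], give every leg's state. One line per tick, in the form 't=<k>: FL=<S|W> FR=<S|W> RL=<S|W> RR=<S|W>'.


t=3: FL=W FR=S RL=W RR=S
t=4: FL=S FR=S RL=W RR=S
t=12: FL=S FR=W RL=W RR=W
t=21: FL=W FR=W RL=S RR=W
t=25: FL=W FR=S RL=W RR=S
t=41: FL=W FR=W RL=S RR=W

t=3: phase=(23,3,14,2) vs β=11 → FL=W FR=S RL=W RR=S
t=4: phase=(0,4,15,3) vs β=11 → FL=S FR=S RL=W RR=S
t=12: phase=(8,12,23,11) vs β=11 → FL=S FR=W RL=W RR=W
t=21: phase=(17,21,8,20) vs β=11 → FL=W FR=W RL=S RR=W
t=25: phase=(21,1,12,0) vs β=11 → FL=W FR=S RL=W RR=S
t=41: phase=(13,17,4,16) vs β=11 → FL=W FR=W RL=S RR=W


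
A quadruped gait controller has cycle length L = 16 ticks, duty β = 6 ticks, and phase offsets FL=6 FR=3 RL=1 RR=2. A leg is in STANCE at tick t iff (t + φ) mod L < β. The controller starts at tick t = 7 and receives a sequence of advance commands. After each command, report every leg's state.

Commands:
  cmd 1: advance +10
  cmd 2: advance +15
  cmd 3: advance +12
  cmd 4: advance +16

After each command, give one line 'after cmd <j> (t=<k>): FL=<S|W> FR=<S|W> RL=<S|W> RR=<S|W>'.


after cmd 1 (t=17): FL=W FR=S RL=S RR=S
after cmd 2 (t=32): FL=W FR=S RL=S RR=S
after cmd 3 (t=44): FL=S FR=W RL=W RR=W
after cmd 4 (t=60): FL=S FR=W RL=W RR=W

start t=7: FL=W FR=W RL=W RR=W
cmd 1: advance +10 → t=17, phase=(7,4,2,3) → FL=W FR=S RL=S RR=S
cmd 2: advance +15 → t=32, phase=(6,3,1,2) → FL=W FR=S RL=S RR=S
cmd 3: advance +12 → t=44, phase=(2,15,13,14) → FL=S FR=W RL=W RR=W
cmd 4: advance +16 → t=60, phase=(2,15,13,14) → FL=S FR=W RL=W RR=W


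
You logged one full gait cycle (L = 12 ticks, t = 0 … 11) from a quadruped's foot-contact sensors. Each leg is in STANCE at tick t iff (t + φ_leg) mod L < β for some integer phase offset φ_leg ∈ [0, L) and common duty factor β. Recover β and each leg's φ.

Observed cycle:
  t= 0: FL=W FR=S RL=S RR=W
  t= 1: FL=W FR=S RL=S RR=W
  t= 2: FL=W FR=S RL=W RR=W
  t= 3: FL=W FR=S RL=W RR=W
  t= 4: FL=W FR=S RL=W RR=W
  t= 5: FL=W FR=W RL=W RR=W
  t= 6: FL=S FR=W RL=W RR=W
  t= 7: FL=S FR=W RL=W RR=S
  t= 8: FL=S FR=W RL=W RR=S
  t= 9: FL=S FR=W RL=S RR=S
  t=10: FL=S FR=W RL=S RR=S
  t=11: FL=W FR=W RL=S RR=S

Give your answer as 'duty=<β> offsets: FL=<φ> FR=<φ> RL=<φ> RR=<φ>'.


duty=5 offsets: FL=6 FR=0 RL=3 RR=5

duty β = stance ticks per leg = 5
FL: stance ticks = 5; W→S at t=6 → φ=6
FR: stance ticks = 5; W→S at t=0 → φ=0
RL: stance ticks = 5; W→S at t=9 → φ=3
RR: stance ticks = 5; W→S at t=7 → φ=5


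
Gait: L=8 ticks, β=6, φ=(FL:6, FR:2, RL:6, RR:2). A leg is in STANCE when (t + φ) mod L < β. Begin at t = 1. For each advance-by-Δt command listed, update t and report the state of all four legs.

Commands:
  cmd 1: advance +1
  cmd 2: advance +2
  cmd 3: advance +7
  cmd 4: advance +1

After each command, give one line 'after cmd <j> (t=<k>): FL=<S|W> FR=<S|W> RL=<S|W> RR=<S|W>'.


start t=1: FL=W FR=S RL=W RR=S
cmd 1: advance +1 → t=2, phase=(0,4,0,4) → FL=S FR=S RL=S RR=S
cmd 2: advance +2 → t=4, phase=(2,6,2,6) → FL=S FR=W RL=S RR=W
cmd 3: advance +7 → t=11, phase=(1,5,1,5) → FL=S FR=S RL=S RR=S
cmd 4: advance +1 → t=12, phase=(2,6,2,6) → FL=S FR=W RL=S RR=W

after cmd 1 (t=2): FL=S FR=S RL=S RR=S
after cmd 2 (t=4): FL=S FR=W RL=S RR=W
after cmd 3 (t=11): FL=S FR=S RL=S RR=S
after cmd 4 (t=12): FL=S FR=W RL=S RR=W


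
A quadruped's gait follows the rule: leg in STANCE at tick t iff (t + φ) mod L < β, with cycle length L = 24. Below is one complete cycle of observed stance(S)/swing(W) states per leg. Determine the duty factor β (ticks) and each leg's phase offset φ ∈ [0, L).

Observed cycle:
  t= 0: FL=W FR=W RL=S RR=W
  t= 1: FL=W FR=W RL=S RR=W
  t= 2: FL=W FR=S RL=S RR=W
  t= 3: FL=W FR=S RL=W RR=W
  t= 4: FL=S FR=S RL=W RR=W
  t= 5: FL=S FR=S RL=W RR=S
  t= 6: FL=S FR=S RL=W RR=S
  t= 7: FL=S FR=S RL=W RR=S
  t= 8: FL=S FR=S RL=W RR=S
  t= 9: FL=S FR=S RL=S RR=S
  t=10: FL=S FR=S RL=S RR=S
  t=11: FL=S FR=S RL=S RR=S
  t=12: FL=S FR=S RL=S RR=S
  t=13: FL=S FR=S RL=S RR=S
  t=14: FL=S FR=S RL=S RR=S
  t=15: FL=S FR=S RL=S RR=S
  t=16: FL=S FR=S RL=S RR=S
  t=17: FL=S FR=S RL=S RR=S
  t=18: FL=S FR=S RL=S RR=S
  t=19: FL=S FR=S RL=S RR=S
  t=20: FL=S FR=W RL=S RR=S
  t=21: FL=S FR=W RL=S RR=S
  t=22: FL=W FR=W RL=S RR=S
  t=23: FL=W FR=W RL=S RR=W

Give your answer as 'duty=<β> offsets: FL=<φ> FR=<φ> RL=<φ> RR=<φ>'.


duty=18 offsets: FL=20 FR=22 RL=15 RR=19

duty β = stance ticks per leg = 18
FL: stance ticks = 18; W→S at t=4 → φ=20
FR: stance ticks = 18; W→S at t=2 → φ=22
RL: stance ticks = 18; W→S at t=9 → φ=15
RR: stance ticks = 18; W→S at t=5 → φ=19


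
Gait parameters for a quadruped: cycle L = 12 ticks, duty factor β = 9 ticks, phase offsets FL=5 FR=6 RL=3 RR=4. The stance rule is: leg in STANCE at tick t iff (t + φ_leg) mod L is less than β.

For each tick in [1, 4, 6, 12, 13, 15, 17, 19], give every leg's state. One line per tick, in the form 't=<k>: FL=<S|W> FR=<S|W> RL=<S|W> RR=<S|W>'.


t=1: FL=S FR=S RL=S RR=S
t=4: FL=W FR=W RL=S RR=S
t=6: FL=W FR=S RL=W RR=W
t=12: FL=S FR=S RL=S RR=S
t=13: FL=S FR=S RL=S RR=S
t=15: FL=S FR=W RL=S RR=S
t=17: FL=W FR=W RL=S RR=W
t=19: FL=S FR=S RL=W RR=W

t=1: phase=(6,7,4,5) vs β=9 → FL=S FR=S RL=S RR=S
t=4: phase=(9,10,7,8) vs β=9 → FL=W FR=W RL=S RR=S
t=6: phase=(11,0,9,10) vs β=9 → FL=W FR=S RL=W RR=W
t=12: phase=(5,6,3,4) vs β=9 → FL=S FR=S RL=S RR=S
t=13: phase=(6,7,4,5) vs β=9 → FL=S FR=S RL=S RR=S
t=15: phase=(8,9,6,7) vs β=9 → FL=S FR=W RL=S RR=S
t=17: phase=(10,11,8,9) vs β=9 → FL=W FR=W RL=S RR=W
t=19: phase=(0,1,10,11) vs β=9 → FL=S FR=S RL=W RR=W


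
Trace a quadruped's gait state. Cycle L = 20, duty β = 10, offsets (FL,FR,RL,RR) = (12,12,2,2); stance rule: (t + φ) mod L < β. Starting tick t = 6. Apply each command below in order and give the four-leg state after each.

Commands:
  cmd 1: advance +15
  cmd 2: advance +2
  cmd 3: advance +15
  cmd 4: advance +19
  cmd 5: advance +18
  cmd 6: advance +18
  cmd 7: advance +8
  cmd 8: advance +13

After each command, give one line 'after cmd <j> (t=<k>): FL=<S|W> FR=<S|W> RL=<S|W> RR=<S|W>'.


start t=6: FL=W FR=W RL=S RR=S
cmd 1: advance +15 → t=21, phase=(13,13,3,3) → FL=W FR=W RL=S RR=S
cmd 2: advance +2 → t=23, phase=(15,15,5,5) → FL=W FR=W RL=S RR=S
cmd 3: advance +15 → t=38, phase=(10,10,0,0) → FL=W FR=W RL=S RR=S
cmd 4: advance +19 → t=57, phase=(9,9,19,19) → FL=S FR=S RL=W RR=W
cmd 5: advance +18 → t=75, phase=(7,7,17,17) → FL=S FR=S RL=W RR=W
cmd 6: advance +18 → t=93, phase=(5,5,15,15) → FL=S FR=S RL=W RR=W
cmd 7: advance +8 → t=101, phase=(13,13,3,3) → FL=W FR=W RL=S RR=S
cmd 8: advance +13 → t=114, phase=(6,6,16,16) → FL=S FR=S RL=W RR=W

after cmd 1 (t=21): FL=W FR=W RL=S RR=S
after cmd 2 (t=23): FL=W FR=W RL=S RR=S
after cmd 3 (t=38): FL=W FR=W RL=S RR=S
after cmd 4 (t=57): FL=S FR=S RL=W RR=W
after cmd 5 (t=75): FL=S FR=S RL=W RR=W
after cmd 6 (t=93): FL=S FR=S RL=W RR=W
after cmd 7 (t=101): FL=W FR=W RL=S RR=S
after cmd 8 (t=114): FL=S FR=S RL=W RR=W


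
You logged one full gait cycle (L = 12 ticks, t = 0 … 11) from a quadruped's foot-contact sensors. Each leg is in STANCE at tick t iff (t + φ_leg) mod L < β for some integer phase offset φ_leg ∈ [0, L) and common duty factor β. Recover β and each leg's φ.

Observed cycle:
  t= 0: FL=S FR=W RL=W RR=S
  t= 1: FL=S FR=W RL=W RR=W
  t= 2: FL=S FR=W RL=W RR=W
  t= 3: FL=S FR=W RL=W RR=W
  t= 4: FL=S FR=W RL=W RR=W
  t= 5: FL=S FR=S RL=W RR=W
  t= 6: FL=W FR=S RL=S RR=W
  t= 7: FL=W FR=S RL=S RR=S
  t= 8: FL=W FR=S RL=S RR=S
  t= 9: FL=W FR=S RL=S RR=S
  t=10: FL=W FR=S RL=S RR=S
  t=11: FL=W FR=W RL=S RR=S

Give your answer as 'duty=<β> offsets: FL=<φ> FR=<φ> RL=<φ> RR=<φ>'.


duty β = stance ticks per leg = 6
FL: stance ticks = 6; W→S at t=0 → φ=0
FR: stance ticks = 6; W→S at t=5 → φ=7
RL: stance ticks = 6; W→S at t=6 → φ=6
RR: stance ticks = 6; W→S at t=7 → φ=5

duty=6 offsets: FL=0 FR=7 RL=6 RR=5


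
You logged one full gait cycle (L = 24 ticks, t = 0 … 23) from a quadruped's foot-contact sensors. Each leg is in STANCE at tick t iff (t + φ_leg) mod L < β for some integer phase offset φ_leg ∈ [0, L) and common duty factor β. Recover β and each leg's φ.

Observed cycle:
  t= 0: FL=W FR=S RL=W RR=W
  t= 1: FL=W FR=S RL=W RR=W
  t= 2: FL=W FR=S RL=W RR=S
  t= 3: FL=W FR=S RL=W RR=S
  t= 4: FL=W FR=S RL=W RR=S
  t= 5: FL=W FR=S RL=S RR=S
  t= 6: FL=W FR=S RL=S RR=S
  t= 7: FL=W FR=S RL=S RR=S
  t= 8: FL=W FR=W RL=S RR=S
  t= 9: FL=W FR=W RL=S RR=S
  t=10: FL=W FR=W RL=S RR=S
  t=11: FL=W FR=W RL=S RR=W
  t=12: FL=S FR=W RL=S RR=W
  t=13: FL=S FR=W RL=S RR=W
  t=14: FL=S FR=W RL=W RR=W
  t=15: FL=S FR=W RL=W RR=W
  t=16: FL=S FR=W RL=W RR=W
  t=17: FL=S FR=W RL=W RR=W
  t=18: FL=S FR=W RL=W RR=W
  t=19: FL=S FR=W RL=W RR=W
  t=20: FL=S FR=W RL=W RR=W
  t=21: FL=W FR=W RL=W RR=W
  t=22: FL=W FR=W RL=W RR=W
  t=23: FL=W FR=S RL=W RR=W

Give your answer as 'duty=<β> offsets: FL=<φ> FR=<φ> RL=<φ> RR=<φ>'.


duty=9 offsets: FL=12 FR=1 RL=19 RR=22

duty β = stance ticks per leg = 9
FL: stance ticks = 9; W→S at t=12 → φ=12
FR: stance ticks = 9; W→S at t=23 → φ=1
RL: stance ticks = 9; W→S at t=5 → φ=19
RR: stance ticks = 9; W→S at t=2 → φ=22


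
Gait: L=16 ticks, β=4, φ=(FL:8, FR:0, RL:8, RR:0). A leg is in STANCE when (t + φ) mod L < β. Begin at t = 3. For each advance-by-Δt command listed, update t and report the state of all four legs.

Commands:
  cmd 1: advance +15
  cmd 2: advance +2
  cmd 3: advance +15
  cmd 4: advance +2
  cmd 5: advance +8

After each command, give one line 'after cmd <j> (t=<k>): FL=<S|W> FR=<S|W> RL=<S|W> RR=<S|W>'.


start t=3: FL=W FR=S RL=W RR=S
cmd 1: advance +15 → t=18, phase=(10,2,10,2) → FL=W FR=S RL=W RR=S
cmd 2: advance +2 → t=20, phase=(12,4,12,4) → FL=W FR=W RL=W RR=W
cmd 3: advance +15 → t=35, phase=(11,3,11,3) → FL=W FR=S RL=W RR=S
cmd 4: advance +2 → t=37, phase=(13,5,13,5) → FL=W FR=W RL=W RR=W
cmd 5: advance +8 → t=45, phase=(5,13,5,13) → FL=W FR=W RL=W RR=W

after cmd 1 (t=18): FL=W FR=S RL=W RR=S
after cmd 2 (t=20): FL=W FR=W RL=W RR=W
after cmd 3 (t=35): FL=W FR=S RL=W RR=S
after cmd 4 (t=37): FL=W FR=W RL=W RR=W
after cmd 5 (t=45): FL=W FR=W RL=W RR=W


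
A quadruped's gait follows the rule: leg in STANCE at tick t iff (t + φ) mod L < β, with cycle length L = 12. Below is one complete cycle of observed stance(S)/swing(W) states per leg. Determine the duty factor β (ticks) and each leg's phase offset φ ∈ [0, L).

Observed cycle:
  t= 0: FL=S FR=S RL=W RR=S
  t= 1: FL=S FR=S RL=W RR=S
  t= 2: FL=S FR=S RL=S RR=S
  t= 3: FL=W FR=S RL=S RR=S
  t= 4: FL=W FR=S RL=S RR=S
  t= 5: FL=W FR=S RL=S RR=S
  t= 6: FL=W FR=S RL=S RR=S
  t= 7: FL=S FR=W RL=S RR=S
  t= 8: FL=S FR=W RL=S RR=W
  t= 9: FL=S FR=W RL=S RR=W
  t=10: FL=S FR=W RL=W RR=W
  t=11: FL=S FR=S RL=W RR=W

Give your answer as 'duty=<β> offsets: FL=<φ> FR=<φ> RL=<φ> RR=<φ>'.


duty=8 offsets: FL=5 FR=1 RL=10 RR=0

duty β = stance ticks per leg = 8
FL: stance ticks = 8; W→S at t=7 → φ=5
FR: stance ticks = 8; W→S at t=11 → φ=1
RL: stance ticks = 8; W→S at t=2 → φ=10
RR: stance ticks = 8; W→S at t=0 → φ=0


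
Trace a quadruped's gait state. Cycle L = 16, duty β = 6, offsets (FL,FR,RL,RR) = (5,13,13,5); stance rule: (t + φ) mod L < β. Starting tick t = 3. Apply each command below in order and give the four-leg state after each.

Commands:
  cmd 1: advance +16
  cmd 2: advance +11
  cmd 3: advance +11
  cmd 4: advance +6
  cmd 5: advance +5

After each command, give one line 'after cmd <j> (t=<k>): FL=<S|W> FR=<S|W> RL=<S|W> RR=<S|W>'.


start t=3: FL=W FR=S RL=S RR=W
cmd 1: advance +16 → t=19, phase=(8,0,0,8) → FL=W FR=S RL=S RR=W
cmd 2: advance +11 → t=30, phase=(3,11,11,3) → FL=S FR=W RL=W RR=S
cmd 3: advance +11 → t=41, phase=(14,6,6,14) → FL=W FR=W RL=W RR=W
cmd 4: advance +6 → t=47, phase=(4,12,12,4) → FL=S FR=W RL=W RR=S
cmd 5: advance +5 → t=52, phase=(9,1,1,9) → FL=W FR=S RL=S RR=W

after cmd 1 (t=19): FL=W FR=S RL=S RR=W
after cmd 2 (t=30): FL=S FR=W RL=W RR=S
after cmd 3 (t=41): FL=W FR=W RL=W RR=W
after cmd 4 (t=47): FL=S FR=W RL=W RR=S
after cmd 5 (t=52): FL=W FR=S RL=S RR=W


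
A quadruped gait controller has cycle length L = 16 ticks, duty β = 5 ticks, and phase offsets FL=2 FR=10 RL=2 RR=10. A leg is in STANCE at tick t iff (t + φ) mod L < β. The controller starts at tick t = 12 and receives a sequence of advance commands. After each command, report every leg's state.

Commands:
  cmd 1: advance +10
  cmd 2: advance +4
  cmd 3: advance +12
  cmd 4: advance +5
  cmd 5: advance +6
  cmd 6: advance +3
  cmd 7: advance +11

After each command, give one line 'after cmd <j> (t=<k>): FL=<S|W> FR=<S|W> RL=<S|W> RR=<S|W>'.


after cmd 1 (t=22): FL=W FR=S RL=W RR=S
after cmd 2 (t=26): FL=W FR=S RL=W RR=S
after cmd 3 (t=38): FL=W FR=S RL=W RR=S
after cmd 4 (t=43): FL=W FR=W RL=W RR=W
after cmd 5 (t=49): FL=S FR=W RL=S RR=W
after cmd 6 (t=52): FL=W FR=W RL=W RR=W
after cmd 7 (t=63): FL=S FR=W RL=S RR=W

start t=12: FL=W FR=W RL=W RR=W
cmd 1: advance +10 → t=22, phase=(8,0,8,0) → FL=W FR=S RL=W RR=S
cmd 2: advance +4 → t=26, phase=(12,4,12,4) → FL=W FR=S RL=W RR=S
cmd 3: advance +12 → t=38, phase=(8,0,8,0) → FL=W FR=S RL=W RR=S
cmd 4: advance +5 → t=43, phase=(13,5,13,5) → FL=W FR=W RL=W RR=W
cmd 5: advance +6 → t=49, phase=(3,11,3,11) → FL=S FR=W RL=S RR=W
cmd 6: advance +3 → t=52, phase=(6,14,6,14) → FL=W FR=W RL=W RR=W
cmd 7: advance +11 → t=63, phase=(1,9,1,9) → FL=S FR=W RL=S RR=W


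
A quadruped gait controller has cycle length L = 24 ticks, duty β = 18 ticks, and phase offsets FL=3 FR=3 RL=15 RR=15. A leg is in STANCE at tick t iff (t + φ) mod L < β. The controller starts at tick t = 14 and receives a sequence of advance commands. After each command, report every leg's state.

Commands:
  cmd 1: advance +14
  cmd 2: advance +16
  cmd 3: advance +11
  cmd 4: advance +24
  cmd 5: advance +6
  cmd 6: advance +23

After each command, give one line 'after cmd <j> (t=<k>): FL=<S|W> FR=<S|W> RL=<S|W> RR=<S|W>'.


after cmd 1 (t=28): FL=S FR=S RL=W RR=W
after cmd 2 (t=44): FL=W FR=W RL=S RR=S
after cmd 3 (t=55): FL=S FR=S RL=W RR=W
after cmd 4 (t=79): FL=S FR=S RL=W RR=W
after cmd 5 (t=85): FL=S FR=S RL=S RR=S
after cmd 6 (t=108): FL=S FR=S RL=S RR=S

start t=14: FL=S FR=S RL=S RR=S
cmd 1: advance +14 → t=28, phase=(7,7,19,19) → FL=S FR=S RL=W RR=W
cmd 2: advance +16 → t=44, phase=(23,23,11,11) → FL=W FR=W RL=S RR=S
cmd 3: advance +11 → t=55, phase=(10,10,22,22) → FL=S FR=S RL=W RR=W
cmd 4: advance +24 → t=79, phase=(10,10,22,22) → FL=S FR=S RL=W RR=W
cmd 5: advance +6 → t=85, phase=(16,16,4,4) → FL=S FR=S RL=S RR=S
cmd 6: advance +23 → t=108, phase=(15,15,3,3) → FL=S FR=S RL=S RR=S


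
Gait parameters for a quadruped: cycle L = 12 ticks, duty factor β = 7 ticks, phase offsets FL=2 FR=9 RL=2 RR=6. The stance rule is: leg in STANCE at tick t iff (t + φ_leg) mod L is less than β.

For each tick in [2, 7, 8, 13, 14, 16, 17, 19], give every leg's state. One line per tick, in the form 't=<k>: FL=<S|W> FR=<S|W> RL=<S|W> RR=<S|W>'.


t=2: FL=S FR=W RL=S RR=W
t=7: FL=W FR=S RL=W RR=S
t=8: FL=W FR=S RL=W RR=S
t=13: FL=S FR=W RL=S RR=W
t=14: FL=S FR=W RL=S RR=W
t=16: FL=S FR=S RL=S RR=W
t=17: FL=W FR=S RL=W RR=W
t=19: FL=W FR=S RL=W RR=S

t=2: phase=(4,11,4,8) vs β=7 → FL=S FR=W RL=S RR=W
t=7: phase=(9,4,9,1) vs β=7 → FL=W FR=S RL=W RR=S
t=8: phase=(10,5,10,2) vs β=7 → FL=W FR=S RL=W RR=S
t=13: phase=(3,10,3,7) vs β=7 → FL=S FR=W RL=S RR=W
t=14: phase=(4,11,4,8) vs β=7 → FL=S FR=W RL=S RR=W
t=16: phase=(6,1,6,10) vs β=7 → FL=S FR=S RL=S RR=W
t=17: phase=(7,2,7,11) vs β=7 → FL=W FR=S RL=W RR=W
t=19: phase=(9,4,9,1) vs β=7 → FL=W FR=S RL=W RR=S


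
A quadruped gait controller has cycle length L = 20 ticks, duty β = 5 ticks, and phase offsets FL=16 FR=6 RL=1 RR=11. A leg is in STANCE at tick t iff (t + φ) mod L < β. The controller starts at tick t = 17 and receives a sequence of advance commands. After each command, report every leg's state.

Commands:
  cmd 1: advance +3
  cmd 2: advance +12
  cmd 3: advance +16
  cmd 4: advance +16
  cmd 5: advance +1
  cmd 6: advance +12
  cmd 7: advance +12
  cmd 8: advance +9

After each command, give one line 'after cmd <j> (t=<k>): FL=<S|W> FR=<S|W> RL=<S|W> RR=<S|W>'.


start t=17: FL=W FR=S RL=W RR=W
cmd 1: advance +3 → t=20, phase=(16,6,1,11) → FL=W FR=W RL=S RR=W
cmd 2: advance +12 → t=32, phase=(8,18,13,3) → FL=W FR=W RL=W RR=S
cmd 3: advance +16 → t=48, phase=(4,14,9,19) → FL=S FR=W RL=W RR=W
cmd 4: advance +16 → t=64, phase=(0,10,5,15) → FL=S FR=W RL=W RR=W
cmd 5: advance +1 → t=65, phase=(1,11,6,16) → FL=S FR=W RL=W RR=W
cmd 6: advance +12 → t=77, phase=(13,3,18,8) → FL=W FR=S RL=W RR=W
cmd 7: advance +12 → t=89, phase=(5,15,10,0) → FL=W FR=W RL=W RR=S
cmd 8: advance +9 → t=98, phase=(14,4,19,9) → FL=W FR=S RL=W RR=W

after cmd 1 (t=20): FL=W FR=W RL=S RR=W
after cmd 2 (t=32): FL=W FR=W RL=W RR=S
after cmd 3 (t=48): FL=S FR=W RL=W RR=W
after cmd 4 (t=64): FL=S FR=W RL=W RR=W
after cmd 5 (t=65): FL=S FR=W RL=W RR=W
after cmd 6 (t=77): FL=W FR=S RL=W RR=W
after cmd 7 (t=89): FL=W FR=W RL=W RR=S
after cmd 8 (t=98): FL=W FR=S RL=W RR=W
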